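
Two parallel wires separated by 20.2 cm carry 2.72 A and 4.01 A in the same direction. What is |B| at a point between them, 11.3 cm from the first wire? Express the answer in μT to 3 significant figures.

Each long wire gives B = μ₀I/(2πd). Distances are d₁ = 0.113 m and d₂ = 0.089 m.
B₁ = 4.81×10⁻⁶ T, B₂ = 9.01×10⁻⁶ T.
Between parallel currents the two contributions point in opposite directions, so they subtract. B = |B₁ − B₂| = |4.81×10⁻⁶ − 9.01×10⁻⁶| = 4.20×10⁻⁶ T.

B ≈ 4.20 μT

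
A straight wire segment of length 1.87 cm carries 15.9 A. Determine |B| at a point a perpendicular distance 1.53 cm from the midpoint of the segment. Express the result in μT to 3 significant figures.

For a finite straight segment, B = (μ₀I/4πd)(sinθ₁ + sinθ₂), where θ₁, θ₂ are the angles from the perpendicular to each end.
The perpendicular from the point meets the wire at its midpoint, so each end is L/2 = 0.00935 m away along the wire.
sinθ₁ = 0.00935/√(0.00935²+0.0153²) = 0.5215; sinθ₂ = 0.00935/√(0.00935²+0.0153²) = 0.5215.
B = (4π×10⁻⁷ × 15.9) / (4π × 0.0153) × (0.5215 + 0.5215) = 1.08×10⁻⁴ T.

B ≈ 108 μT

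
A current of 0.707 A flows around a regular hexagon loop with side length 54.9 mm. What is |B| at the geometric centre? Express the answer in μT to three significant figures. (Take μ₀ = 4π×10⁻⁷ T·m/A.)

Each side is a finite straight segment at perpendicular distance d = a/(2 tan(π/6)) = 0.04754 m from the centre, with end-angles ±π/6.
One side contributes B₁ = (μ₀I/4πd)·2 sin(π/6) = 1.49×10⁻⁶ T.
All 6 sides add in the same direction: B = 6 × 1.49×10⁻⁶ = 8.92×10⁻⁶ T.

B ≈ 8.92 μT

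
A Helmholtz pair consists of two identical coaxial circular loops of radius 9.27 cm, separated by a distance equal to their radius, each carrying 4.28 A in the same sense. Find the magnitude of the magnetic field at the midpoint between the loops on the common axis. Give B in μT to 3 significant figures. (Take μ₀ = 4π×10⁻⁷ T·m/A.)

B ≈ 41.5 μT

Each loop contributes B = μ₀IR²/[2(R²+z²)^(3/2)] on the axis, with z measured from that loop.
Loop 1 (z = 0.04635 m): B₁ = 2.08×10⁻⁵ T. Loop 2 (z = 0.04635 m): B₂ = 2.08×10⁻⁵ T.
The fields add: B = B₁ + B₂ = 4.15×10⁻⁵ T.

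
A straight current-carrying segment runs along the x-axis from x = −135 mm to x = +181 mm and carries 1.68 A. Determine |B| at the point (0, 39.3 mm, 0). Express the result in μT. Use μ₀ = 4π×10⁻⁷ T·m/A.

For a finite straight segment, B = (μ₀I/4πd)(sinθ₁ + sinθ₂), where θ₁, θ₂ are the angles from the perpendicular to each end.
The perpendicular distance is d = 0.0393 m; the end-offsets along the wire are a = 0.135 m and b = 0.181 m.
sinθ₁ = 0.135/√(0.135²+0.0393²) = 0.9601; sinθ₂ = 0.181/√(0.181²+0.0393²) = 0.9772.
B = (4π×10⁻⁷ × 1.68) / (4π × 0.0393) × (0.9601 + 0.9772) = 8.28×10⁻⁶ T.

B ≈ 8.28 μT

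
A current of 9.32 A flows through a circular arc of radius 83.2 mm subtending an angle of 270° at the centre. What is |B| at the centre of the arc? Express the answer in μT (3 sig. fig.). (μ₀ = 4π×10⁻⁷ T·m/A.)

B ≈ 52.8 μT

The Biot–Savart field of a circular arc at its centre is B = μ₀Iφ/(4πR), with φ = 4.712 rad.
B = (4π×10⁻⁷ × 9.32 × 4.712) / (4π × 0.0832) = 5.28×10⁻⁵ T.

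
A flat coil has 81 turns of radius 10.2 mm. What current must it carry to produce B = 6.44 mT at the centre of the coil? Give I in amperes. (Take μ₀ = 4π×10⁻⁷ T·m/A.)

I ≈ 1.29 A

For an N-turn coil, B = Nμ₀I/(2R) with R = 0.0102 m, so I = 2RB/(Nμ₀) = 2 × 0.0102 × 6.44×10⁻³ / (81 × 4π×10⁻⁷) = 1.29 A.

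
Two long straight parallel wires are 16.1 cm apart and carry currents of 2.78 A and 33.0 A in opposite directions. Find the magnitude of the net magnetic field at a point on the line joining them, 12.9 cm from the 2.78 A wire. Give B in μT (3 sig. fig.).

B ≈ 211 μT

Each long wire gives B = μ₀I/(2πd). Distances are d₁ = 0.129 m and d₂ = 0.032 m.
B₁ = 4.31×10⁻⁶ T, B₂ = 2.06×10⁻⁴ T.
Between antiparallel currents both contributions point the same way, so they add. B = B₁ + B₂ = 4.31×10⁻⁶ + 2.06×10⁻⁴ = 2.11×10⁻⁴ T.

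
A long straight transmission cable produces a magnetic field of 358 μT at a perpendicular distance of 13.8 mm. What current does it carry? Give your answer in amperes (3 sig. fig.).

For a long straight wire B = μ₀I/(2πd), so I = 2πdB/μ₀.
I = 2π × 0.0138 × 3.58×10⁻⁴ / (4π×10⁻⁷) = 24.7 A.

I ≈ 24.7 A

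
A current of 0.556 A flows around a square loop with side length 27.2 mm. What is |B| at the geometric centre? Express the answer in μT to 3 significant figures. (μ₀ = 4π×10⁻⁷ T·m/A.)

Each side is a finite straight segment at perpendicular distance d = a/(2 tan(π/4)) = 0.0136 m from the centre, with end-angles ±π/4.
One side contributes B₁ = (μ₀I/4πd)·2 sin(π/4) = 5.78×10⁻⁶ T.
All 4 sides add in the same direction: B = 4 × 5.78×10⁻⁶ = 2.31×10⁻⁵ T.

B ≈ 23.1 μT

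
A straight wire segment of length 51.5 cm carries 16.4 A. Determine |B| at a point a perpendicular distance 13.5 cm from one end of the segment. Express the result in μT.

B ≈ 11.8 μT

For a finite straight segment, B = (μ₀I/4πd)(sinθ₁ + sinθ₂), where θ₁, θ₂ are the angles from the perpendicular to each end.
The perpendicular foot is at one end, so the two end-offsets along the wire are 0 and L = 0.515 m.
sinθ₁ = 0/√(0²+0.135²) = 0.0000; sinθ₂ = 0.515/√(0.515²+0.135²) = 0.9673.
B = (4π×10⁻⁷ × 16.4) / (4π × 0.135) × (0.0000 + 0.9673) = 1.18×10⁻⁵ T.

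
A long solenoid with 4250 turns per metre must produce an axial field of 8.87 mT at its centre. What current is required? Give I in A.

Inside a long solenoid B = μ₀nI with n = 4250 m⁻¹, so I = B/(μ₀n).
I = 8.87×10⁻³ / (4π×10⁻⁷ × 4250) = 1.66 A.

I ≈ 1.66 A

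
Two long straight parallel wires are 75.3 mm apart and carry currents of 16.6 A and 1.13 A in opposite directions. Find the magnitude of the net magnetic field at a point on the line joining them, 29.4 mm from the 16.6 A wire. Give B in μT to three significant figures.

B ≈ 118 μT

Each long wire gives B = μ₀I/(2πd). Distances are d₁ = 0.0294 m and d₂ = 0.0459 m.
B₁ = 1.13×10⁻⁴ T, B₂ = 4.92×10⁻⁶ T.
Between antiparallel currents both contributions point the same way, so they add. B = B₁ + B₂ = 1.13×10⁻⁴ + 4.92×10⁻⁶ = 1.18×10⁻⁴ T.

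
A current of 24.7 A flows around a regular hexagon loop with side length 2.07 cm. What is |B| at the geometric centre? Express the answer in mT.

B ≈ 0.827 mT

Each side is a finite straight segment at perpendicular distance d = a/(2 tan(π/6)) = 0.01793 m from the centre, with end-angles ±π/6.
One side contributes B₁ = (μ₀I/4πd)·2 sin(π/6) = 1.38×10⁻⁴ T.
All 6 sides add in the same direction: B = 6 × 1.38×10⁻⁴ = 8.27×10⁻⁴ T.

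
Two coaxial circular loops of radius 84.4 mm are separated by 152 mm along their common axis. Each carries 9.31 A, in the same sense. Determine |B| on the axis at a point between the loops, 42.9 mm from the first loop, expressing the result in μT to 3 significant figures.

B ≈ 65.0 μT

Each loop contributes B = μ₀IR²/[2(R²+z²)^(3/2)] on the axis, with z measured from that loop.
Loop 1 (z = 0.0429 m): B₁ = 4.91×10⁻⁵ T. Loop 2 (z = 0.1091 m): B₂ = 1.59×10⁻⁵ T.
The fields add: B = B₁ + B₂ = 6.50×10⁻⁵ T.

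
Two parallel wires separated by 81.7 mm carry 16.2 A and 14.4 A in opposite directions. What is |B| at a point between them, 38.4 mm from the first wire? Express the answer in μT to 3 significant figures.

Each long wire gives B = μ₀I/(2πd). Distances are d₁ = 0.0384 m and d₂ = 0.0433 m.
B₁ = 8.44×10⁻⁵ T, B₂ = 6.65×10⁻⁵ T.
Between antiparallel currents both contributions point the same way, so they add. B = B₁ + B₂ = 8.44×10⁻⁵ + 6.65×10⁻⁵ = 1.51×10⁻⁴ T.

B ≈ 151 μT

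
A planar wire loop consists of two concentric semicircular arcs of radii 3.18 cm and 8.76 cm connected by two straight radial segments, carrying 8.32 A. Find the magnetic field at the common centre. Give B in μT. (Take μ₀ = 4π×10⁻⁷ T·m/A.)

The radial connectors point toward the centre, so dl × r̂ = 0 and they contribute nothing.
Each semicircle gives μ₀I/(4R): inner arc 8.22×10⁻⁵ T, outer arc 2.98×10⁻⁵ T.
The two arcs carry current in opposite angular senses, so their fields oppose: B = |8.22×10⁻⁵ − 2.98×10⁻⁵| = 5.24×10⁻⁵ T.

B ≈ 52.4 μT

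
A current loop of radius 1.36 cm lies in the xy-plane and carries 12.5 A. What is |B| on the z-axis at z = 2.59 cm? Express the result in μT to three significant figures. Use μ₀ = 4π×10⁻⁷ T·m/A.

On the axis of a circular loop, B = μ₀IR² / [2(R²+z²)^(3/2)].
R² + z² = (0.0136)² + (0.0259)² = 0.0008558 m², and (R²+z²)^(3/2) = 2.50×10⁻⁵ m³.
B = (4π×10⁻⁷ × 12.5 × 0.000185) / (2 × 2.50×10⁻⁵) = 5.80×10⁻⁵ T.

B ≈ 58.0 μT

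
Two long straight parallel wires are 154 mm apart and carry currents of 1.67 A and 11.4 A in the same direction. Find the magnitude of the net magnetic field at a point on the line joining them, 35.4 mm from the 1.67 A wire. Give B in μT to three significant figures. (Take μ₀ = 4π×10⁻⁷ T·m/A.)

Each long wire gives B = μ₀I/(2πd). Distances are d₁ = 0.0354 m and d₂ = 0.1186 m.
B₁ = 9.44×10⁻⁶ T, B₂ = 1.92×10⁻⁵ T.
Between parallel currents the two contributions point in opposite directions, so they subtract. B = |B₁ − B₂| = |9.44×10⁻⁶ − 1.92×10⁻⁵| = 9.79×10⁻⁶ T.

B ≈ 9.79 μT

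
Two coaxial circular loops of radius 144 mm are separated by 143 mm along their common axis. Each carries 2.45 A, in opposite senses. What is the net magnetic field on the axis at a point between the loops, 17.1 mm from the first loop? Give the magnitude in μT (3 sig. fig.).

B ≈ 5.91 μT

Each loop contributes B = μ₀IR²/[2(R²+z²)^(3/2)] on the axis, with z measured from that loop.
Loop 1 (z = 0.0171 m): B₁ = 1.05×10⁻⁵ T. Loop 2 (z = 0.1259 m): B₂ = 4.56×10⁻⁶ T.
The fields oppose: B = |B₁ − B₂| = 5.91×10⁻⁶ T.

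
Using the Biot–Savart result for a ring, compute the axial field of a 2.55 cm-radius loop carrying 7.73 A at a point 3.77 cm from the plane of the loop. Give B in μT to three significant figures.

B ≈ 33.5 μT

On the axis of a circular loop, B = μ₀IR² / [2(R²+z²)^(3/2)].
R² + z² = (0.0255)² + (0.0377)² = 0.002072 m², and (R²+z²)^(3/2) = 9.43×10⁻⁵ m³.
B = (4π×10⁻⁷ × 7.73 × 0.0006502) / (2 × 9.43×10⁻⁵) = 3.35×10⁻⁵ T.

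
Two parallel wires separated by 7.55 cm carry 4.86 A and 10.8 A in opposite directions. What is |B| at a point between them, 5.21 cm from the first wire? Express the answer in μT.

Each long wire gives B = μ₀I/(2πd). Distances are d₁ = 0.0521 m and d₂ = 0.0234 m.
B₁ = 1.87×10⁻⁵ T, B₂ = 9.23×10⁻⁵ T.
Between antiparallel currents both contributions point the same way, so they add. B = B₁ + B₂ = 1.87×10⁻⁵ + 9.23×10⁻⁵ = 1.11×10⁻⁴ T.

B ≈ 111 μT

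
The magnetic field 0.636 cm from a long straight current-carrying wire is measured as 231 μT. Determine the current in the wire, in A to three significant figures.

For a long straight wire B = μ₀I/(2πd), so I = 2πdB/μ₀.
I = 2π × 0.00636 × 2.31×10⁻⁴ / (4π×10⁻⁷) = 7.35 A.

I ≈ 7.35 A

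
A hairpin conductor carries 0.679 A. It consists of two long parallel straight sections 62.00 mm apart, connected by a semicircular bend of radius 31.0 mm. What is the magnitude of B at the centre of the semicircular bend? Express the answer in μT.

B ≈ 11.3 μT

The semicircular arc contributes B_arc = μ₀I·π/(4πR) = μ₀I/(4R) = 6.88×10⁻⁶ T.
Each semi-infinite lead is at perpendicular distance R = 0.031 m from the centre, with the perpendicular foot at its near end, so it contributes μ₀I/(4πR); both point the same way, together 4.38×10⁻⁶ T.
Arc and leads all point the same direction: B = 6.88×10⁻⁶ + 4.38×10⁻⁶ = 1.13×10⁻⁵ T.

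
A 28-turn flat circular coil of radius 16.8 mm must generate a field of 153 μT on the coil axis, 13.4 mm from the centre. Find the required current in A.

For an N-turn coil, B = Nμ₀IR²/[2(R²+z²)^(3/2)] with R = 0.0168 m, z = 0.0134 m, so I = 2B(R²+z²)^(3/2)/(Nμ₀R²) = 2 × 1.53×10⁻⁴ × 9.92×10⁻⁶ / (28 × 4π×10⁻⁷ × 0.0002822) = 0.306 A.

I ≈ 0.306 A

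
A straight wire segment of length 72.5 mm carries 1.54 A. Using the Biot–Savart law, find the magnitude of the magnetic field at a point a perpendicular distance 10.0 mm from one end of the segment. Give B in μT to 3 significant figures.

For a finite straight segment, B = (μ₀I/4πd)(sinθ₁ + sinθ₂), where θ₁, θ₂ are the angles from the perpendicular to each end.
The perpendicular foot is at one end, so the two end-offsets along the wire are 0 and L = 0.0725 m.
sinθ₁ = 0/√(0²+0.01²) = 0.0000; sinθ₂ = 0.0725/√(0.0725²+0.01²) = 0.9906.
B = (4π×10⁻⁷ × 1.54) / (4π × 0.01) × (0.0000 + 0.9906) = 1.53×10⁻⁵ T.

B ≈ 15.3 μT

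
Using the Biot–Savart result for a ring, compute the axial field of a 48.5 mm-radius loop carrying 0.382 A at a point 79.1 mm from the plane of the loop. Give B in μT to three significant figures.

B ≈ 0.707 μT

On the axis of a circular loop, B = μ₀IR² / [2(R²+z²)^(3/2)].
R² + z² = (0.0485)² + (0.0791)² = 0.008609 m², and (R²+z²)^(3/2) = 7.99×10⁻⁴ m³.
B = (4π×10⁻⁷ × 0.382 × 0.002352) / (2 × 7.99×10⁻⁴) = 7.07×10⁻⁷ T.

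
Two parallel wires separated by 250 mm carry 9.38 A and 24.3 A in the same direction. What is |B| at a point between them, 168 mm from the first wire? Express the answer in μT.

Each long wire gives B = μ₀I/(2πd). Distances are d₁ = 0.168 m and d₂ = 0.082 m.
B₁ = 1.12×10⁻⁵ T, B₂ = 5.93×10⁻⁵ T.
Between parallel currents the two contributions point in opposite directions, so they subtract. B = |B₁ − B₂| = |1.12×10⁻⁵ − 5.93×10⁻⁵| = 4.81×10⁻⁵ T.

B ≈ 48.1 μT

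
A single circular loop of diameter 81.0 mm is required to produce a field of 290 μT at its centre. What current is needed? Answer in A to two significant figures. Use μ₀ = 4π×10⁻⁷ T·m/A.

I ≈ 19 A

At the centre of a circular loop B = μ₀I/(2R), so I = 2RB/μ₀.
With R = 0.0405 m, I = 2 × 0.0405 × 2.90×10⁻⁴ / (4π×10⁻⁷) = 18.7 A.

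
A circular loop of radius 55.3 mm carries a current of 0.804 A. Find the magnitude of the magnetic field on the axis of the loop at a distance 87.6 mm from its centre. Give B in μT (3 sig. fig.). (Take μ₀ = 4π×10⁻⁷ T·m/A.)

On the axis of a circular loop, B = μ₀IR² / [2(R²+z²)^(3/2)].
R² + z² = (0.0553)² + (0.0876)² = 0.01073 m², and (R²+z²)^(3/2) = 1.11×10⁻³ m³.
B = (4π×10⁻⁷ × 0.804 × 0.003058) / (2 × 1.11×10⁻³) = 1.39×10⁻⁶ T.

B ≈ 1.39 μT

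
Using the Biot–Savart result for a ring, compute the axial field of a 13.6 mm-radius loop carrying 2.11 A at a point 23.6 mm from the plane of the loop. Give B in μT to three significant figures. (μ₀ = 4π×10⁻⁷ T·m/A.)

B ≈ 12.1 μT

On the axis of a circular loop, B = μ₀IR² / [2(R²+z²)^(3/2)].
R² + z² = (0.0136)² + (0.0236)² = 0.0007419 m², and (R²+z²)^(3/2) = 2.02×10⁻⁵ m³.
B = (4π×10⁻⁷ × 2.11 × 0.000185) / (2 × 2.02×10⁻⁵) = 1.21×10⁻⁵ T.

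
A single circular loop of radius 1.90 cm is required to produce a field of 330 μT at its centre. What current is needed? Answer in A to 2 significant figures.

At the centre of a circular loop B = μ₀I/(2R), so I = 2RB/μ₀.
With R = 0.019 m, I = 2 × 0.019 × 3.30×10⁻⁴ / (4π×10⁻⁷) = 9.98 A.

I ≈ 10 A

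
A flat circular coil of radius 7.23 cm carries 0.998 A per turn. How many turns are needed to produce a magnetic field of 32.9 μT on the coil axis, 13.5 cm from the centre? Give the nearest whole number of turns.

N = 36

For an N-turn coil, B = Nμ₀IR²/[2(R²+z²)^(3/2)]. A single turn gives B₁ = 9.13×10⁻⁷ T with R = 0.0723 m, z = 0.135 m.
N = B/B₁ = 3.29×10⁻⁵ / 9.13×10⁻⁷ = 36.05.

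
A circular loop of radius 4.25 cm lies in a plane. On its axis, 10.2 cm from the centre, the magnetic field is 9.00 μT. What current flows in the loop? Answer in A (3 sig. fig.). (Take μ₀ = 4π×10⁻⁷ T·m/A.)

I ≈ 10.7 A

On the axis of a loop, B = μ₀IR²/[2(R²+z²)^(3/2)], so I = 2B(R²+z²)^(3/2)/(μ₀R²).
R² + z² = 0.001806 + 0.0104 = 0.01221 m²; raised to 3/2 gives 1.35×10⁻³ m³.
I = 2 × 9.00×10⁻⁶ × 1.35×10⁻³ / (1.26×10⁻⁶ × 0.001806) = 10.7 A.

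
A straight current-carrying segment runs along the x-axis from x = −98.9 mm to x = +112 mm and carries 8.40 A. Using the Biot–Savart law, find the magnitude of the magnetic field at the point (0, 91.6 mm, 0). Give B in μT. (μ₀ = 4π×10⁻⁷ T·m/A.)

B ≈ 13.8 μT

For a finite straight segment, B = (μ₀I/4πd)(sinθ₁ + sinθ₂), where θ₁, θ₂ are the angles from the perpendicular to each end.
The perpendicular distance is d = 0.0916 m; the end-offsets along the wire are a = 0.0989 m and b = 0.112 m.
sinθ₁ = 0.0989/√(0.0989²+0.0916²) = 0.7337; sinθ₂ = 0.112/√(0.112²+0.0916²) = 0.7741.
B = (4π×10⁻⁷ × 8.40) / (4π × 0.0916) × (0.7337 + 0.7741) = 1.38×10⁻⁵ T.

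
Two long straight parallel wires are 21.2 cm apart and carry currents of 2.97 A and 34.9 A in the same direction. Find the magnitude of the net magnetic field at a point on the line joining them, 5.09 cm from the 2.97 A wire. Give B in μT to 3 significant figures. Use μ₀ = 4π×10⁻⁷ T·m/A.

B ≈ 31.7 μT

Each long wire gives B = μ₀I/(2πd). Distances are d₁ = 0.0509 m and d₂ = 0.1611 m.
B₁ = 1.17×10⁻⁵ T, B₂ = 4.33×10⁻⁵ T.
Between parallel currents the two contributions point in opposite directions, so they subtract. B = |B₁ − B₂| = |1.17×10⁻⁵ − 4.33×10⁻⁵| = 3.17×10⁻⁵ T.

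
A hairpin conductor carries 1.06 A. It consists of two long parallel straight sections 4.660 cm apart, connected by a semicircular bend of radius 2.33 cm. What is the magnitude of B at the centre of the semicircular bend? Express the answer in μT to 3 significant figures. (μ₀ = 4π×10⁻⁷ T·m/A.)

The semicircular arc contributes B_arc = μ₀I·π/(4πR) = μ₀I/(4R) = 1.43×10⁻⁵ T.
Each semi-infinite lead is at perpendicular distance R = 0.0233 m from the centre, with the perpendicular foot at its near end, so it contributes μ₀I/(4πR); both point the same way, together 9.10×10⁻⁶ T.
Arc and leads all point the same direction: B = 1.43×10⁻⁵ + 9.10×10⁻⁶ = 2.34×10⁻⁵ T.

B ≈ 23.4 μT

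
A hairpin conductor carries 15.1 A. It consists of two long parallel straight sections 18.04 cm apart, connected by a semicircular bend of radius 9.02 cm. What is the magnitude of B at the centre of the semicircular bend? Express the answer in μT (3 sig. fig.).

B ≈ 86.1 μT

The semicircular arc contributes B_arc = μ₀I·π/(4πR) = μ₀I/(4R) = 5.26×10⁻⁵ T.
Each semi-infinite lead is at perpendicular distance R = 0.0902 m from the centre, with the perpendicular foot at its near end, so it contributes μ₀I/(4πR); both point the same way, together 3.35×10⁻⁵ T.
Arc and leads all point the same direction: B = 5.26×10⁻⁵ + 3.35×10⁻⁵ = 8.61×10⁻⁵ T.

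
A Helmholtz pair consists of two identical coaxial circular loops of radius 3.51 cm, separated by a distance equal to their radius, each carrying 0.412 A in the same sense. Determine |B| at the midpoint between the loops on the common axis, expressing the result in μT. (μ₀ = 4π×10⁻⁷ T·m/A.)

B ≈ 10.6 μT

Each loop contributes B = μ₀IR²/[2(R²+z²)^(3/2)] on the axis, with z measured from that loop.
Loop 1 (z = 0.01755 m): B₁ = 5.28×10⁻⁶ T. Loop 2 (z = 0.01755 m): B₂ = 5.28×10⁻⁶ T.
The fields add: B = B₁ + B₂ = 1.06×10⁻⁵ T.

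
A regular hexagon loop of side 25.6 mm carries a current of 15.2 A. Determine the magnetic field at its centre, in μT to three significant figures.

Each side is a finite straight segment at perpendicular distance d = a/(2 tan(π/6)) = 0.02217 m from the centre, with end-angles ±π/6.
One side contributes B₁ = (μ₀I/4πd)·2 sin(π/6) = 6.86×10⁻⁵ T.
All 6 sides add in the same direction: B = 6 × 6.86×10⁻⁵ = 4.11×10⁻⁴ T.

B ≈ 411 μT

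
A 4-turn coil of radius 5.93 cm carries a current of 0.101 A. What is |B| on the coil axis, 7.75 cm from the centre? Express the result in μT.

For an N-turn flat coil, B = Nμ₀IR²/[2(R²+z²)^(3/2)] with R = 0.0593 m, z = 0.0775 m.
B = 4 × 2.40×10⁻⁷ T = 9.61×10⁻⁷ T.

B ≈ 0.961 μT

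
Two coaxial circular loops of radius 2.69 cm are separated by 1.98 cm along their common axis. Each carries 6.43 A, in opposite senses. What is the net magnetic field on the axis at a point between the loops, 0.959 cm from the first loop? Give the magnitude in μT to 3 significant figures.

Each loop contributes B = μ₀IR²/[2(R²+z²)^(3/2)] on the axis, with z measured from that loop.
Loop 1 (z = 0.00959 m): B₁ = 1.26×10⁻⁴ T. Loop 2 (z = 0.01021 m): B₂ = 1.23×10⁻⁴ T.
The fields oppose: B = |B₁ − B₂| = 2.78×10⁻⁶ T.

B ≈ 2.78 μT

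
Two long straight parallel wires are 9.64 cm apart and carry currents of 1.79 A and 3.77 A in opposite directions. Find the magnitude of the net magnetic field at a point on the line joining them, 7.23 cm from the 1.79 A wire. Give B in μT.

B ≈ 36.2 μT

Each long wire gives B = μ₀I/(2πd). Distances are d₁ = 0.0723 m and d₂ = 0.0241 m.
B₁ = 4.95×10⁻⁶ T, B₂ = 3.13×10⁻⁵ T.
Between antiparallel currents both contributions point the same way, so they add. B = B₁ + B₂ = 4.95×10⁻⁶ + 3.13×10⁻⁵ = 3.62×10⁻⁵ T.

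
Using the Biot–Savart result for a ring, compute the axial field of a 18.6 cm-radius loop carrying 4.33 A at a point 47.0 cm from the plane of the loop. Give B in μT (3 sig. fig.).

B ≈ 0.729 μT

On the axis of a circular loop, B = μ₀IR² / [2(R²+z²)^(3/2)].
R² + z² = (0.186)² + (0.47)² = 0.2555 m², and (R²+z²)^(3/2) = 0.129 m³.
B = (4π×10⁻⁷ × 4.33 × 0.0346) / (2 × 0.129) = 7.29×10⁻⁷ T.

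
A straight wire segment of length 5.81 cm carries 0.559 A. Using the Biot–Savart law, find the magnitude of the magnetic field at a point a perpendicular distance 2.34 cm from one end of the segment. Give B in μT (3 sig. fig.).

B ≈ 2.22 μT

For a finite straight segment, B = (μ₀I/4πd)(sinθ₁ + sinθ₂), where θ₁, θ₂ are the angles from the perpendicular to each end.
The perpendicular foot is at one end, so the two end-offsets along the wire are 0 and L = 0.0581 m.
sinθ₁ = 0/√(0²+0.0234²) = 0.0000; sinθ₂ = 0.0581/√(0.0581²+0.0234²) = 0.9276.
B = (4π×10⁻⁷ × 0.559) / (4π × 0.0234) × (0.0000 + 0.9276) = 2.22×10⁻⁶ T.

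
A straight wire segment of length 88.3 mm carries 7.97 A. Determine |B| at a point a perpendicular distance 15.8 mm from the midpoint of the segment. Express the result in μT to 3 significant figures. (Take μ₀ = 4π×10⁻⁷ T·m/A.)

For a finite straight segment, B = (μ₀I/4πd)(sinθ₁ + sinθ₂), where θ₁, θ₂ are the angles from the perpendicular to each end.
The perpendicular from the point meets the wire at its midpoint, so each end is L/2 = 0.04415 m away along the wire.
sinθ₁ = 0.04415/√(0.04415²+0.0158²) = 0.9415; sinθ₂ = 0.04415/√(0.04415²+0.0158²) = 0.9415.
B = (4π×10⁻⁷ × 7.97) / (4π × 0.0158) × (0.9415 + 0.9415) = 9.50×10⁻⁵ T.

B ≈ 95.0 μT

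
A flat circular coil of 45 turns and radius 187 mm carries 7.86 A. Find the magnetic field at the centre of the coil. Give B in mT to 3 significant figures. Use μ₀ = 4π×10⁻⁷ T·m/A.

B ≈ 1.19 mT

For an N-turn flat coil, B = Nμ₀I/(2R) with R = 0.187 m.
B = 45 × 2.64×10⁻⁵ T = 1.19×10⁻³ T.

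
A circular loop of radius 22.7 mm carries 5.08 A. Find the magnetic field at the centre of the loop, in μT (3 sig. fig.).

B ≈ 141 μT

At the centre of a circular loop the Biot–Savart law gives B = μ₀I/(2R).
B = (4π×10⁻⁷ × 5.08) / (2 × 0.0227) = 1.41×10⁻⁴ T.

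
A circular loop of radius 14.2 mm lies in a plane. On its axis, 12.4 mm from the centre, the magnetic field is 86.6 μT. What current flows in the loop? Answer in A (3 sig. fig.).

I ≈ 4.58 A

On the axis of a loop, B = μ₀IR²/[2(R²+z²)^(3/2)], so I = 2B(R²+z²)^(3/2)/(μ₀R²).
R² + z² = 0.0002016 + 0.0001538 = 0.0003554 m²; raised to 3/2 gives 6.70×10⁻⁶ m³.
I = 2 × 8.66×10⁻⁵ × 6.70×10⁻⁶ / (1.26×10⁻⁶ × 0.0002016) = 4.58 A.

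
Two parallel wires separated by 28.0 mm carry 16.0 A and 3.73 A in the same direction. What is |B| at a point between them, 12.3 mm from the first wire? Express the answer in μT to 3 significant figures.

Each long wire gives B = μ₀I/(2πd). Distances are d₁ = 0.0123 m and d₂ = 0.0157 m.
B₁ = 2.60×10⁻⁴ T, B₂ = 4.75×10⁻⁵ T.
Between parallel currents the two contributions point in opposite directions, so they subtract. B = |B₁ − B₂| = |2.60×10⁻⁴ − 4.75×10⁻⁵| = 2.13×10⁻⁴ T.

B ≈ 213 μT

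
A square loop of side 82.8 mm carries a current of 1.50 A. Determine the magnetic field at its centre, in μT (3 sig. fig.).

Each side is a finite straight segment at perpendicular distance d = a/(2 tan(π/4)) = 0.0414 m from the centre, with end-angles ±π/4.
One side contributes B₁ = (μ₀I/4πd)·2 sin(π/4) = 5.12×10⁻⁶ T.
All 4 sides add in the same direction: B = 4 × 5.12×10⁻⁶ = 2.05×10⁻⁵ T.

B ≈ 20.5 μT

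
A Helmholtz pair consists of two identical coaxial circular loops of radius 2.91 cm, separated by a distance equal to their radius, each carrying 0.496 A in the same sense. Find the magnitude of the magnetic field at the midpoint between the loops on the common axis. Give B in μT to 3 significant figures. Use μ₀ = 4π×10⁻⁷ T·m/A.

B ≈ 15.3 μT

Each loop contributes B = μ₀IR²/[2(R²+z²)^(3/2)] on the axis, with z measured from that loop.
Loop 1 (z = 0.01455 m): B₁ = 7.66×10⁻⁶ T. Loop 2 (z = 0.01455 m): B₂ = 7.66×10⁻⁶ T.
The fields add: B = B₁ + B₂ = 1.53×10⁻⁵ T.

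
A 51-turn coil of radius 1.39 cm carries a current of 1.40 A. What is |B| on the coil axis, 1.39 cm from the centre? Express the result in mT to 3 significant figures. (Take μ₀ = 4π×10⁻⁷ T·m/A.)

B ≈ 1.14 mT

For an N-turn flat coil, B = Nμ₀IR²/[2(R²+z²)^(3/2)] with R = 0.0139 m, z = 0.0139 m.
B = 51 × 2.24×10⁻⁵ T = 1.14×10⁻³ T.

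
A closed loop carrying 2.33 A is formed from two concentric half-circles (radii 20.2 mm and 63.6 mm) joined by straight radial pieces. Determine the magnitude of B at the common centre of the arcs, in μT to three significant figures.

The radial connectors point toward the centre, so dl × r̂ = 0 and they contribute nothing.
Each semicircle gives μ₀I/(4R): inner arc 3.62×10⁻⁵ T, outer arc 1.15×10⁻⁵ T.
The two arcs carry current in opposite angular senses, so their fields oppose: B = |3.62×10⁻⁵ − 1.15×10⁻⁵| = 2.47×10⁻⁵ T.

B ≈ 24.7 μT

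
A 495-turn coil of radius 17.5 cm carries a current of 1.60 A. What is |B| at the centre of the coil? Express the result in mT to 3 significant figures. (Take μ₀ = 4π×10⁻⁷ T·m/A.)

B ≈ 2.84 mT

For an N-turn flat coil, B = Nμ₀I/(2R) with R = 0.175 m.
B = 495 × 5.74×10⁻⁶ T = 2.84×10⁻³ T.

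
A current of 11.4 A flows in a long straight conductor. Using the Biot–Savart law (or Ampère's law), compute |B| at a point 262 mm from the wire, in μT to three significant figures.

For an infinitely long straight wire, B = μ₀I/(2πd).
B = (4π×10⁻⁷ × 11.4) / (2π × 0.262) = 8.70×10⁻⁶ T.

B ≈ 8.70 μT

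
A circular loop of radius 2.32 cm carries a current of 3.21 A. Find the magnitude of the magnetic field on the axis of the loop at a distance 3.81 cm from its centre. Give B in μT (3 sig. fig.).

On the axis of a circular loop, B = μ₀IR² / [2(R²+z²)^(3/2)].
R² + z² = (0.0232)² + (0.0381)² = 0.00199 m², and (R²+z²)^(3/2) = 8.88×10⁻⁵ m³.
B = (4π×10⁻⁷ × 3.21 × 0.0005382) / (2 × 8.88×10⁻⁵) = 1.22×10⁻⁵ T.

B ≈ 12.2 μT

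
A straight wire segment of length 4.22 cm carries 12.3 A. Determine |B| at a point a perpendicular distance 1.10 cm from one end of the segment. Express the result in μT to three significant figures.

For a finite straight segment, B = (μ₀I/4πd)(sinθ₁ + sinθ₂), where θ₁, θ₂ are the angles from the perpendicular to each end.
The perpendicular foot is at one end, so the two end-offsets along the wire are 0 and L = 0.0422 m.
sinθ₁ = 0/√(0²+0.011²) = 0.0000; sinθ₂ = 0.0422/√(0.0422²+0.011²) = 0.9677.
B = (4π×10⁻⁷ × 12.3) / (4π × 0.011) × (0.0000 + 0.9677) = 1.08×10⁻⁴ T.

B ≈ 108 μT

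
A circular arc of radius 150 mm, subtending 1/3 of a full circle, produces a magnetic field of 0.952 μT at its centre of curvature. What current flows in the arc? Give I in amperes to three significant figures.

For a circular arc, B = μ₀Iφ/(4πR) with φ in radians; here φ = 2.094 rad.
So I = 4πRB/(μ₀φ) = 4π × 0.15 × 9.52×10⁻⁷ / (4π×10⁻⁷ × 2.094) = 0.682 A.

I ≈ 0.682 A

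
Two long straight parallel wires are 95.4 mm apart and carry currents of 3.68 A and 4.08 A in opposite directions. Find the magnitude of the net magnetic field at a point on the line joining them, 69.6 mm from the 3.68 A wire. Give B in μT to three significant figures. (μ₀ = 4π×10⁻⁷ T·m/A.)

B ≈ 42.2 μT

Each long wire gives B = μ₀I/(2πd). Distances are d₁ = 0.0696 m and d₂ = 0.0258 m.
B₁ = 1.06×10⁻⁵ T, B₂ = 3.16×10⁻⁵ T.
Between antiparallel currents both contributions point the same way, so they add. B = B₁ + B₂ = 1.06×10⁻⁵ + 3.16×10⁻⁵ = 4.22×10⁻⁵ T.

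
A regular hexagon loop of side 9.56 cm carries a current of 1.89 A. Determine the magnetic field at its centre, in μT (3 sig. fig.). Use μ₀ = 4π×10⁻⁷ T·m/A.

B ≈ 13.7 μT

Each side is a finite straight segment at perpendicular distance d = a/(2 tan(π/6)) = 0.08279 m from the centre, with end-angles ±π/6.
One side contributes B₁ = (μ₀I/4πd)·2 sin(π/6) = 2.28×10⁻⁶ T.
All 6 sides add in the same direction: B = 6 × 2.28×10⁻⁶ = 1.37×10⁻⁵ T.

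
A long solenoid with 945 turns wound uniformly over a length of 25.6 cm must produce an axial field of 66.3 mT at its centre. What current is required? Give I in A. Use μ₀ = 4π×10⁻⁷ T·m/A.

Inside a long solenoid B = μ₀nI with n = 3691 m⁻¹, so I = B/(μ₀n).
I = 6.63×10⁻² / (4π×10⁻⁷ × 3691) = 14.3 A.

I ≈ 14.3 A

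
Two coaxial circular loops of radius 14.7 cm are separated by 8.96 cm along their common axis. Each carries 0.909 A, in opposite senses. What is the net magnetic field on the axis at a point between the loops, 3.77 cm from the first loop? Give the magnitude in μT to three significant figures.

Each loop contributes B = μ₀IR²/[2(R²+z²)^(3/2)] on the axis, with z measured from that loop.
Loop 1 (z = 0.0377 m): B₁ = 3.53×10⁻⁶ T. Loop 2 (z = 0.0519 m): B₂ = 3.26×10⁻⁶ T.
The fields oppose: B = |B₁ − B₂| = 2.74×10⁻⁷ T.

B ≈ 0.274 μT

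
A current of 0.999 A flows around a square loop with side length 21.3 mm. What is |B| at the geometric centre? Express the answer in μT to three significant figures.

Each side is a finite straight segment at perpendicular distance d = a/(2 tan(π/4)) = 0.01065 m from the centre, with end-angles ±π/4.
One side contributes B₁ = (μ₀I/4πd)·2 sin(π/4) = 1.33×10⁻⁵ T.
All 4 sides add in the same direction: B = 4 × 1.33×10⁻⁵ = 5.31×10⁻⁵ T.

B ≈ 53.1 μT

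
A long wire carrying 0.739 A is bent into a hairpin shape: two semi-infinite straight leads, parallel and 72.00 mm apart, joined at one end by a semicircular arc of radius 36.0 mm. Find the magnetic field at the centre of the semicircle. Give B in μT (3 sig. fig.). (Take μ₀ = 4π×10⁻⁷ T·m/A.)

The semicircular arc contributes B_arc = μ₀I·π/(4πR) = μ₀I/(4R) = 6.45×10⁻⁶ T.
Each semi-infinite lead is at perpendicular distance R = 0.036 m from the centre, with the perpendicular foot at its near end, so it contributes μ₀I/(4πR); both point the same way, together 4.11×10⁻⁶ T.
Arc and leads all point the same direction: B = 6.45×10⁻⁶ + 4.11×10⁻⁶ = 1.06×10⁻⁵ T.

B ≈ 10.6 μT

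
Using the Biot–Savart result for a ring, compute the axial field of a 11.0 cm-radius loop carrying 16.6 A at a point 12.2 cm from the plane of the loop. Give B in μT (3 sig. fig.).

B ≈ 28.5 μT

On the axis of a circular loop, B = μ₀IR² / [2(R²+z²)^(3/2)].
R² + z² = (0.11)² + (0.122)² = 0.02698 m², and (R²+z²)^(3/2) = 4.43×10⁻³ m³.
B = (4π×10⁻⁷ × 16.6 × 0.0121) / (2 × 4.43×10⁻³) = 2.85×10⁻⁵ T.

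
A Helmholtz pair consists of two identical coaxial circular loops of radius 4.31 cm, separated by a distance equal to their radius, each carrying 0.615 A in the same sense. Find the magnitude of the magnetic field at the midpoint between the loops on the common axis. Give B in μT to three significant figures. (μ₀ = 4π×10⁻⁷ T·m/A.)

Each loop contributes B = μ₀IR²/[2(R²+z²)^(3/2)] on the axis, with z measured from that loop.
Loop 1 (z = 0.02155 m): B₁ = 6.42×10⁻⁶ T. Loop 2 (z = 0.02155 m): B₂ = 6.42×10⁻⁶ T.
The fields add: B = B₁ + B₂ = 1.28×10⁻⁵ T.

B ≈ 12.8 μT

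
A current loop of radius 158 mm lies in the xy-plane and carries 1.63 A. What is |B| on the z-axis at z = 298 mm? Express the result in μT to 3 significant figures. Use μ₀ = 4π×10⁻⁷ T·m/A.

B ≈ 0.666 μT

On the axis of a circular loop, B = μ₀IR² / [2(R²+z²)^(3/2)].
R² + z² = (0.158)² + (0.298)² = 0.1138 m², and (R²+z²)^(3/2) = 3.84×10⁻² m³.
B = (4π×10⁻⁷ × 1.63 × 0.02496) / (2 × 3.84×10⁻²) = 6.66×10⁻⁷ T.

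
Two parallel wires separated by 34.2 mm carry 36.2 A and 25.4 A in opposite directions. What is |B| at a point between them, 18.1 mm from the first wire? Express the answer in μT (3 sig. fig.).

Each long wire gives B = μ₀I/(2πd). Distances are d₁ = 0.0181 m and d₂ = 0.0161 m.
B₁ = 4.00×10⁻⁴ T, B₂ = 3.16×10⁻⁴ T.
Between antiparallel currents both contributions point the same way, so they add. B = B₁ + B₂ = 4.00×10⁻⁴ + 3.16×10⁻⁴ = 7.16×10⁻⁴ T.

B ≈ 716 μT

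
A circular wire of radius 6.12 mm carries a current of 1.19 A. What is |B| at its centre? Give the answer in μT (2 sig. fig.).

At the centre of a circular loop the Biot–Savart law gives B = μ₀I/(2R).
B = (4π×10⁻⁷ × 1.19) / (2 × 0.00612) = 1.22×10⁻⁴ T.

B ≈ 120 μT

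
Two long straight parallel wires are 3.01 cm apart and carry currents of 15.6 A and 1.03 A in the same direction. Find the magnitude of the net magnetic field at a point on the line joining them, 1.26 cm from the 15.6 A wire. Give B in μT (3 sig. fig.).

B ≈ 236 μT

Each long wire gives B = μ₀I/(2πd). Distances are d₁ = 0.0126 m and d₂ = 0.0175 m.
B₁ = 2.48×10⁻⁴ T, B₂ = 1.18×10⁻⁵ T.
Between parallel currents the two contributions point in opposite directions, so they subtract. B = |B₁ − B₂| = |2.48×10⁻⁴ − 1.18×10⁻⁵| = 2.36×10⁻⁴ T.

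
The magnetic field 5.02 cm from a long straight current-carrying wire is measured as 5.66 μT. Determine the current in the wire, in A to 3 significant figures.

For a long straight wire B = μ₀I/(2πd), so I = 2πdB/μ₀.
I = 2π × 0.0502 × 5.66×10⁻⁶ / (4π×10⁻⁷) = 1.42 A.

I ≈ 1.42 A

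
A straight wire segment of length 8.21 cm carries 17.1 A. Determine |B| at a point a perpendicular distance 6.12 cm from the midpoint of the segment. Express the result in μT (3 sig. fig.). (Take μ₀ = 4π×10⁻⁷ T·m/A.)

B ≈ 31.1 μT

For a finite straight segment, B = (μ₀I/4πd)(sinθ₁ + sinθ₂), where θ₁, θ₂ are the angles from the perpendicular to each end.
The perpendicular from the point meets the wire at its midpoint, so each end is L/2 = 0.04105 m away along the wire.
sinθ₁ = 0.04105/√(0.04105²+0.0612²) = 0.5570; sinθ₂ = 0.04105/√(0.04105²+0.0612²) = 0.5570.
B = (4π×10⁻⁷ × 17.1) / (4π × 0.0612) × (0.5570 + 0.5570) = 3.11×10⁻⁵ T.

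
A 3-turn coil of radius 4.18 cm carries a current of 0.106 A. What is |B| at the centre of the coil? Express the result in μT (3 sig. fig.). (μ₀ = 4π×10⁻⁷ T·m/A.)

B ≈ 4.78 μT

For an N-turn flat coil, B = Nμ₀I/(2R) with R = 0.0418 m.
B = 3 × 1.59×10⁻⁶ T = 4.78×10⁻⁶ T.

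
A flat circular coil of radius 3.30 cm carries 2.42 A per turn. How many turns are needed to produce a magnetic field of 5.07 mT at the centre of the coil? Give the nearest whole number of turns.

N = 110

For an N-turn coil, B = Nμ₀I/(2R). A single turn gives B₁ = 4.61×10⁻⁵ T with R = 0.033 m.
N = B/B₁ = 5.07×10⁻³ / 4.61×10⁻⁵ = 110.03.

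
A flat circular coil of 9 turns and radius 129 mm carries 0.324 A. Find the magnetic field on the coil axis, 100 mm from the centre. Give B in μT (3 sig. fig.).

For an N-turn flat coil, B = Nμ₀IR²/[2(R²+z²)^(3/2)] with R = 0.129 m, z = 0.1 m.
B = 9 × 7.79×10⁻⁷ T = 7.01×10⁻⁶ T.

B ≈ 7.01 μT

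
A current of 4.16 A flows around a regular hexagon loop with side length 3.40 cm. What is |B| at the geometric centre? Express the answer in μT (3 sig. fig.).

Each side is a finite straight segment at perpendicular distance d = a/(2 tan(π/6)) = 0.02944 m from the centre, with end-angles ±π/6.
One side contributes B₁ = (μ₀I/4πd)·2 sin(π/6) = 1.41×10⁻⁵ T.
All 6 sides add in the same direction: B = 6 × 1.41×10⁻⁵ = 8.48×10⁻⁵ T.

B ≈ 84.8 μT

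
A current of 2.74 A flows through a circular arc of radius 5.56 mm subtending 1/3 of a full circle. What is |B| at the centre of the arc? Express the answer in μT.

The Biot–Savart field of a circular arc at its centre is B = μ₀Iφ/(4πR), with φ = 2.094 rad.
B = (4π×10⁻⁷ × 2.74 × 2.094) / (4π × 0.00556) = 1.03×10⁻⁴ T.

B ≈ 103 μT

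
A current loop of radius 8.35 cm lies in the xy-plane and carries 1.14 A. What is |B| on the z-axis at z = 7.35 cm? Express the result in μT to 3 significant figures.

On the axis of a circular loop, B = μ₀IR² / [2(R²+z²)^(3/2)].
R² + z² = (0.0835)² + (0.0735)² = 0.01237 m², and (R²+z²)^(3/2) = 1.38×10⁻³ m³.
B = (4π×10⁻⁷ × 1.14 × 0.006972) / (2 × 1.38×10⁻³) = 3.63×10⁻⁶ T.

B ≈ 3.63 μT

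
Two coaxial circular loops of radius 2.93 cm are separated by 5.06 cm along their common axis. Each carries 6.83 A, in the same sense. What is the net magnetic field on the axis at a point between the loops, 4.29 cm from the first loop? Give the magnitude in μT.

Each loop contributes B = μ₀IR²/[2(R²+z²)^(3/2)] on the axis, with z measured from that loop.
Loop 1 (z = 0.0429 m): B₁ = 2.63×10⁻⁵ T. Loop 2 (z = 0.0077 m): B₂ = 1.33×10⁻⁴ T.
The fields add: B = B₁ + B₂ = 1.59×10⁻⁴ T.

B ≈ 159 μT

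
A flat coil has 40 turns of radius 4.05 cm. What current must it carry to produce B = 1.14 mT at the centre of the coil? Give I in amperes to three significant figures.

For an N-turn coil, B = Nμ₀I/(2R) with R = 0.0405 m, so I = 2RB/(Nμ₀) = 2 × 0.0405 × 1.14×10⁻³ / (40 × 4π×10⁻⁷) = 1.84 A.

I ≈ 1.84 A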